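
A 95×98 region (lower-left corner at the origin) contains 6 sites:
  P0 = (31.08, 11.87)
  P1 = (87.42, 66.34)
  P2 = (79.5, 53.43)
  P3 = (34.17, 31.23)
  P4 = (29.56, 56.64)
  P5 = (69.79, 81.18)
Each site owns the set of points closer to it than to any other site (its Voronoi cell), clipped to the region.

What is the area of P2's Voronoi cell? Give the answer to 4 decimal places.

Area of P2's cell: 1897.2234

1. box [0,95]×[0,98]: [(0, 0) (95, 0) (95, 98) (0, 98)]
2. ⊥bis P2·P0 via (55.29,32.65): [(0, 97.0663) (83.3142, 0) (95, 0) (95, 98) (0, 98)]  |A|=5266.4968
3. ⊥bis P2·P1 via (83.46,59.885): [(0, 97.0663) (83.3142, 0) (95, 0) (95, 52.8055) (21.3306, 98) (0, 98)]  |A|=3601.7702
4. ⊥bis P2·P3 via (56.835,42.33): [(69.9277, 15.5962) (83.3142, 0) (95, 0) (95, 52.8055) (33.1102, 90.7735)]  |A|=2380.5157
5. ⊥bis P2·P4 via (54.53,55.035): [(54.0755, 47.9645) (69.9277, 15.5962) (83.3142, 0) (95, 0) (95, 52.8055) (55.9274, 76.7756)]  |A|=2038.8597
6. ⊥bis P2·P5 via (74.645,67.305): [(54.874, 60.3869) (54.0755, 47.9645) (69.9277, 15.5962) (83.3142, 0) (95, 0) (95, 52.8055) (72.5563, 66.5742)]  |A|=1897.2234
7. canonical 7-gon: [(54.874, 60.3869) (54.0755, 47.9645) (69.9277, 15.5962) (83.3142, 0) (95, 0) (95, 52.8055) (72.5563, 66.5742)]
8. shoelace: 1897.2234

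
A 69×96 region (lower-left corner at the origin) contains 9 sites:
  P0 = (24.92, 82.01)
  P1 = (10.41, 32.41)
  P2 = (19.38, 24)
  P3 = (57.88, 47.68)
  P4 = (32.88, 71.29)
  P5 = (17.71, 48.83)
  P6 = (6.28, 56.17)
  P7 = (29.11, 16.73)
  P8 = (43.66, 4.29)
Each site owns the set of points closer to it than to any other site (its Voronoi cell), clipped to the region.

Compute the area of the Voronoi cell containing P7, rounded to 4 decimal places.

Area of P7's cell: 643.2962

1. box [0,69]×[0,96]: [(0, 0) (69, 0) (69, 96) (0, 96)]
2. ⊥bis P7·P0 via (27.015,49.37): [(0, 47.636) (0, 0) (69, 0) (69, 52.0648)]  |A|=3439.6793
3. ⊥bis P7·P1 via (19.76,24.57): [(41.325, 50.2885) (0, 1.0042) (0, 0) (69, 0) (69, 52.0648)]  |A|=2476.1481
4. ⊥bis P7·P2 via (24.245,20.365): [(46.8689, 50.6443) (9.0288, 0) (69, 0) (69, 52.0648)]  |A|=2094.7256
5. ⊥bis P7·P3 via (43.495,32.205): [(37.3556, 37.9119) (9.0288, 0) (69, 0) (69, 8.4965)]  |A|=1271.2452
6. ⊥bis P7·P4 via (30.995,44.01): [(37.3556, 37.9119) (9.0288, 0) (69, 0) (69, 8.4965)]  |A|=1271.2452
7. ⊥bis P7·P5 via (23.41,32.78): [(37.4952, 37.7822) (37.1733, 37.6679) (9.0288, 0) (69, 0) (69, 8.4965)]  |A|=1271.2163
8. ⊥bis P7·P6 via (17.695,36.45): [(37.4952, 37.7822) (37.1733, 37.6679) (9.0288, 0) (69, 0) (69, 8.4965)]  |A|=1271.2163
9. ⊥bis P7·P8 via (36.385,10.51): [(49.8685, 26.2805) (37.4952, 37.7822) (37.1733, 37.6679) (9.0288, 0) (27.3991, 0)]  |A|=643.2962
10. canonical 5-gon: [(49.8685, 26.2805) (37.4952, 37.7822) (37.1733, 37.6679) (9.0288, 0) (27.3991, 0)]
11. shoelace: 643.2962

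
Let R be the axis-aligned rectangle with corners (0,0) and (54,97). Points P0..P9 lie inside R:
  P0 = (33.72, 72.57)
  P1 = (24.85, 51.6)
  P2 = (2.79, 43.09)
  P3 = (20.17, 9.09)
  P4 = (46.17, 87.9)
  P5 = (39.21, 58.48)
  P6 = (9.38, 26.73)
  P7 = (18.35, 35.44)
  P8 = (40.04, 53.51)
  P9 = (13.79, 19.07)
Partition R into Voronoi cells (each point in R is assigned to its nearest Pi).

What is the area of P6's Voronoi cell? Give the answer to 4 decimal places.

1. box [0,54]×[0,97]: [(0, 0) (54, 0) (54, 97) (0, 97)]
2. ⊥bis P6·P0 via (21.55,49.65): [(0, 61.0926) (0, 0) (54, 0) (54, 32.4198)]  |A|=2524.8334
3. ⊥bis P6·P1 via (17.115,39.165): [(0, 49.8111) (0, 0) (54, 0) (54, 16.2213)]  |A|=1782.8742
4. ⊥bis P6·P2 via (6.085,34.91): [(16.9315, 39.2791) (0, 32.4589) (0, 0) (54, 0) (54, 16.2213)]  |A|=1635.9741
5. ⊥bis P6·P3 via (14.775,17.91): [(33.1833, 29.17) (16.9315, 39.2791) (0, 32.4589) (0, 8.8725)]  |A|=532.3401
6. ⊥bis P6·P4 via (27.775,57.315): [(33.1833, 29.17) (16.9315, 39.2791) (0, 32.4589) (0, 8.8725)]  |A|=532.3401
7. ⊥bis P6·P5 via (24.295,42.605): [(33.1833, 29.17) (16.9315, 39.2791) (0, 32.4589) (0, 8.8725)]  |A|=532.3401
8. ⊥bis P6·P7 via (13.865,31.085): [(22.2301, 22.4701) (9.0077, 36.0873) (0, 32.4589) (0, 8.8725)]  |A|=347.4827
9. ⊥bis P6·P8 via (24.71,40.12): [(22.2301, 22.4701) (9.0077, 36.0873) (0, 32.4589) (0, 8.8725)]  |A|=347.4827
10. ⊥bis P6·P9 via (11.585,22.9): [(18.1453, 26.6769) (9.0077, 36.0873) (0, 32.4589) (0, 16.2303)]  |A|=206.197
11. canonical 4-gon: [(18.1453, 26.6769) (9.0077, 36.0873) (0, 32.4589) (0, 16.2303)]
12. shoelace: 206.197

Area of P6's cell: 206.1970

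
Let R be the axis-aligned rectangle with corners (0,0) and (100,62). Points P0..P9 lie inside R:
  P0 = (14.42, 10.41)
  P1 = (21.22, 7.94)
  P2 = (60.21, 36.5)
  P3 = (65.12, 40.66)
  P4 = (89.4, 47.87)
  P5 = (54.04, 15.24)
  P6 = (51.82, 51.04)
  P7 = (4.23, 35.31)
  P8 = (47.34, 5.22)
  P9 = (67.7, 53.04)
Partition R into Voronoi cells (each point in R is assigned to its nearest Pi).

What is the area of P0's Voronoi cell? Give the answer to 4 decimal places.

1. box [0,100]×[0,62]: [(0, 0) (100, 0) (100, 62) (0, 62)]
2. ⊥bis P0·P1 via (17.82,9.175): [(0, 0) (14.4873, 0) (37.0079, 62) (0, 62)]  |A|=1596.3518
3. ⊥bis P0·P2 via (37.315,23.455): [(0, 0) (14.4873, 0) (28.5773, 38.7903) (15.353, 62) (0, 62)]  |A|=1345.0502
4. ⊥bis P0·P3 via (39.77,25.535): [(0, 0) (14.4873, 0) (28.5773, 38.7903) (15.353, 62) (0, 62)]  |A|=1345.0502
5. ⊥bis P0·P4 via (51.91,29.14): [(0, 0) (14.4873, 0) (28.5773, 38.7903) (15.353, 62) (0, 62)]  |A|=1345.0502
6. ⊥bis P0·P5 via (34.23,12.825): [(0, 0) (14.4873, 0) (28.5773, 38.7903) (15.353, 62) (0, 62)]  |A|=1345.0502
7. ⊥bis P0·P6 via (33.12,30.725): [(0, 61.212) (0, 0) (14.4873, 0) (27.5201, 35.8797)]  |A|=1102.1809
8. ⊥bis P0·P7 via (9.325,22.86): [(0, 19.0439) (0, 0) (14.4873, 0) (25.1421, 29.3329)]  |A|=451.8788
9. ⊥bis P0·P8 via (30.88,7.815): [(0, 19.0439) (0, 0) (14.4873, 0) (25.1421, 29.3329)]  |A|=451.8788
10. ⊥bis P0·P9 via (41.06,31.725): [(0, 19.0439) (0, 0) (14.4873, 0) (25.1421, 29.3329)]  |A|=451.8788
11. canonical 4-gon: [(0, 19.0439) (0, 0) (14.4873, 0) (25.1421, 29.3329)]
12. shoelace: 451.8788

Area of P0's cell: 451.8788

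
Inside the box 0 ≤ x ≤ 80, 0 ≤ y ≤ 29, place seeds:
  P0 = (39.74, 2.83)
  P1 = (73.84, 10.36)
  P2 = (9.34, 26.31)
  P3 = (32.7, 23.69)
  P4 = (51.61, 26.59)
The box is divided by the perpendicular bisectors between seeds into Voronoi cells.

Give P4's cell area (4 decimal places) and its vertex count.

Area of P4's cell: 358.4465 (4 vertices)

1. box [0,80]×[0,29]: [(0, 0) (80, 0) (80, 29) (0, 29)]
2. ⊥bis P4·P0 via (45.675,14.71): [(75.1198, 0) (80, 0) (80, 29) (17.0709, 29)]  |A|=983.2347
3. ⊥bis P4·P1 via (62.725,18.475): [(56.1541, 9.4749) (70.4092, 29) (17.0709, 29)]  |A|=520.7186
4. ⊥bis P4·P2 via (30.475,26.45): [(30.5026, 22.2898) (56.1541, 9.4749) (70.4092, 29) (30.4581, 29)]  |A|=475.8035
5. ⊥bis P4·P3 via (42.155,25.14): [(43.5952, 15.749) (56.1541, 9.4749) (70.4092, 29) (41.563, 29)]  |A|=358.4465
6. canonical 4-gon: [(43.5952, 15.749) (56.1541, 9.4749) (70.4092, 29) (41.563, 29)]
7. shoelace: 358.4465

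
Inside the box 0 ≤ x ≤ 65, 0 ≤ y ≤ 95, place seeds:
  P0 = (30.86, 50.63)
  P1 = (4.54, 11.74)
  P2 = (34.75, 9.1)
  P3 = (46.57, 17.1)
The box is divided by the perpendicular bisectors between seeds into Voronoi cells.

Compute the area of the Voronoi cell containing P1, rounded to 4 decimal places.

1. box [0,65]×[0,95]: [(0, 0) (65, 0) (65, 95) (0, 95)]
2. ⊥bis P1·P0 via (17.7,31.185): [(0, 43.164) (0, 0) (63.7784, 0)]  |A|=1376.4669
3. ⊥bis P1·P2 via (19.645,10.42): [(21.2497, 28.7826) (0, 43.164) (0, 0) (18.7344, 0)]  |A|=728.2238
4. ⊥bis P1·P3 via (25.555,14.42): [(21.2497, 28.7826) (0, 43.164) (0, 0) (18.7344, 0)]  |A|=728.2238
5. canonical 4-gon: [(21.2497, 28.7826) (0, 43.164) (0, 0) (18.7344, 0)]
6. shoelace: 728.2238

Area of P1's cell: 728.2238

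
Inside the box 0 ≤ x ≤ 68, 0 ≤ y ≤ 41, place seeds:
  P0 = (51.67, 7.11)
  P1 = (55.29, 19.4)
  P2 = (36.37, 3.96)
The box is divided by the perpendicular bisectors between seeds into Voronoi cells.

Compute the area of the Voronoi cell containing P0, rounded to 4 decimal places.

1. box [0,68]×[0,41]: [(0, 0) (68, 0) (68, 41) (0, 41)]
2. ⊥bis P0·P1 via (53.48,13.255): [(0, 29.0074) (0, 0) (68, 0) (68, 8.9782)]  |A|=1291.5106
3. ⊥bis P0·P2 via (44.02,5.535): [(41.7173, 16.7197) (45.1596, 0) (68, 0) (68, 8.9782)]  |A|=308.9278
4. canonical 4-gon: [(41.7173, 16.7197) (45.1596, 0) (68, 0) (68, 8.9782)]
5. shoelace: 308.9278

Area of P0's cell: 308.9278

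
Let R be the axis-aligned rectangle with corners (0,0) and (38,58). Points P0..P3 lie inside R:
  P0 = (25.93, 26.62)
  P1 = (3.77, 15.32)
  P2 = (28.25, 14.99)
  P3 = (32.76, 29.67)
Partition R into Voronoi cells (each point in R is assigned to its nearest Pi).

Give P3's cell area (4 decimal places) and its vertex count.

Area of P3's cell: 508.4492 (4 vertices)

1. box [0,38]×[0,58]: [(0, 0) (38, 0) (38, 58) (0, 58)]
2. ⊥bis P3·P0 via (29.345,28.145): [(38, 8.7635) (38, 58) (16.013, 58)]  |A|=541.2824
3. ⊥bis P3·P1 via (18.265,22.495): [(38, 8.7635) (38, 58) (16.013, 58)]  |A|=541.2824
4. ⊥bis P3·P2 via (30.505,22.33): [(32.1702, 21.8184) (38, 20.0274) (38, 58) (16.013, 58)]  |A|=508.4492
5. canonical 4-gon: [(32.1702, 21.8184) (38, 20.0274) (38, 58) (16.013, 58)]
6. shoelace: 508.4492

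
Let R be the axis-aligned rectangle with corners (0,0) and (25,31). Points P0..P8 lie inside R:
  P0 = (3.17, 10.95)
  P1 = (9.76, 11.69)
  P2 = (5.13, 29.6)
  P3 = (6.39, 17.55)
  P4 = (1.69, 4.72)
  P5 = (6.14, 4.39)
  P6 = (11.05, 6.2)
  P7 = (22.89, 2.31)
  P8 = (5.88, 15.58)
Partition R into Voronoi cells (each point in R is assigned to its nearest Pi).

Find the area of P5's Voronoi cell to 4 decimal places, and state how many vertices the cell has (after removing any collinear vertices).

Area of P5's cell: 42.0156 (5 vertices)

1. box [0,25]×[0,31]: [(0, 0) (25, 0) (25, 31) (0, 31)]
2. ⊥bis P5·P0 via (4.655,7.67): [(0, 5.5625) (0, 0) (25, 0) (25, 16.8811)]  |A|=280.5444
3. ⊥bis P5·P1 via (7.95,8.04): [(6.7675, 8.6264) (0, 5.5625) (0, 0) (24.1633, 0)]  |A|=123.043
4. ⊥bis P5·P2 via (5.635,16.995): [(6.7675, 8.6264) (0, 5.5625) (0, 0) (24.1633, 0)]  |A|=123.043
5. ⊥bis P5·P3 via (6.265,10.97): [(6.7675, 8.6264) (0, 5.5625) (0, 0) (24.1633, 0)]  |A|=123.043
6. ⊥bis P5·P4 via (3.915,4.555): [(6.7675, 8.6264) (4.1283, 7.4315) (3.5772, 0) (24.1633, 0)]  |A|=98.269
7. ⊥bis P5·P6 via (8.595,5.295): [(7.501, 8.2626) (6.7675, 8.6264) (4.1283, 7.4315) (3.5772, 0) (10.5469, 0)]  |A|=42.0156
8. ⊥bis P5·P7 via (14.515,3.35): [(7.501, 8.2626) (6.7675, 8.6264) (4.1283, 7.4315) (3.5772, 0) (10.5469, 0)]  |A|=42.0156
9. ⊥bis P5·P8 via (6.01,9.985): [(7.501, 8.2626) (6.7675, 8.6264) (4.1283, 7.4315) (3.5772, 0) (10.5469, 0)]  |A|=42.0156
10. canonical 5-gon: [(7.501, 8.2626) (6.7675, 8.6264) (4.1283, 7.4315) (3.5772, 0) (10.5469, 0)]
11. shoelace: 42.0156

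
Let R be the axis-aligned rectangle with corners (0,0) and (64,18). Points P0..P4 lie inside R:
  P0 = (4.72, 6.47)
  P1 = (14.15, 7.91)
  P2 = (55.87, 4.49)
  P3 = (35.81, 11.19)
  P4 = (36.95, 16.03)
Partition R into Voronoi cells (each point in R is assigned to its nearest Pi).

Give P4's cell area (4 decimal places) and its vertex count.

1. box [0,64]×[0,18]: [(0, 0) (64, 0) (64, 18) (0, 18)]
2. ⊥bis P4·P0 via (20.835,11.25): [(24.172, 0) (64, 0) (64, 18) (18.8328, 18)]  |A|=764.957
3. ⊥bis P4·P1 via (25.55,11.97): [(29.813, 0) (64, 0) (64, 18) (23.4025, 18)]  |A|=673.0607
4. ⊥bis P4·P2 via (46.41,10.26): [(29.813, 0) (40.1521, 0) (51.1309, 18) (23.4025, 18)]  |A|=342.6074
5. ⊥bis P4·P3 via (36.38,13.61): [(23.9208, 16.5446) (46.9367, 11.1235) (51.1309, 18) (23.4025, 18)]  |A|=110.6808
6. canonical 4-gon: [(23.9208, 16.5446) (46.9367, 11.1235) (51.1309, 18) (23.4025, 18)]
7. shoelace: 110.6808

Area of P4's cell: 110.6808 (4 vertices)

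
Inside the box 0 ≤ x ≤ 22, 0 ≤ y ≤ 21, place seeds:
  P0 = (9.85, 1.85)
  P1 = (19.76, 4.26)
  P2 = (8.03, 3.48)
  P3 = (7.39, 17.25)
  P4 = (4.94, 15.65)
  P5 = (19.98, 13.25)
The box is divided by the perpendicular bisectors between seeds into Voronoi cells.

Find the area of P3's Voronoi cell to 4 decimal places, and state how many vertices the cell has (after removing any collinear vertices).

1. box [0,22]×[0,21]: [(0, 0) (22, 0) (22, 21) (0, 21)]
2. ⊥bis P3·P0 via (8.62,9.55): [(0, 8.173) (22, 11.6873) (22, 21) (0, 21)]  |A|=243.536
3. ⊥bis P3·P1 via (13.575,10.755): [(0, 8.173) (13.0533, 10.2582) (22, 18.7779) (22, 21) (0, 21)]  |A|=211.8173
4. ⊥bis P3·P2 via (7.71,10.365): [(0, 10.0067) (13.4454, 10.6316) (22, 18.7779) (22, 21) (0, 21)]  |A|=197.4623
5. ⊥bis P3·P4 via (6.165,16.45): [(10.0673, 10.4746) (13.4454, 10.6316) (22, 18.7779) (22, 21) (3.1936, 21)]  |A|=125.3186
6. ⊥bis P3·P5 via (13.685,15.25): [(10.0673, 10.4746) (12.1993, 10.5737) (15.5118, 21) (3.1936, 21)]  |A|=75.7777
7. canonical 4-gon: [(10.0673, 10.4746) (12.1993, 10.5737) (15.5118, 21) (3.1936, 21)]
8. shoelace: 75.7777

Area of P3's cell: 75.7777 (4 vertices)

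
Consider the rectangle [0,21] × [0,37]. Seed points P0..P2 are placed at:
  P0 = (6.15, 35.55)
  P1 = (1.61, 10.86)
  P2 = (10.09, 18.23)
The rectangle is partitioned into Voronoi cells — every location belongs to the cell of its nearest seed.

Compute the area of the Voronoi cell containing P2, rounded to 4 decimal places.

1. box [0,21]×[0,37]: [(0, 0) (21, 0) (21, 37) (0, 37)]
2. ⊥bis P2·P0 via (8.12,26.89): [(0, 25.0428) (0, 0) (21, 0) (21, 29.82)]  |A|=576.0596
3. ⊥bis P2·P1 via (5.85,14.545): [(0, 25.0428) (0, 21.2761) (18.4911, 0) (21, 0) (21, 29.82)]  |A|=379.3504
4. canonical 5-gon: [(0, 25.0428) (0, 21.2761) (18.4911, 0) (21, 0) (21, 29.82)]
5. shoelace: 379.3504

Area of P2's cell: 379.3504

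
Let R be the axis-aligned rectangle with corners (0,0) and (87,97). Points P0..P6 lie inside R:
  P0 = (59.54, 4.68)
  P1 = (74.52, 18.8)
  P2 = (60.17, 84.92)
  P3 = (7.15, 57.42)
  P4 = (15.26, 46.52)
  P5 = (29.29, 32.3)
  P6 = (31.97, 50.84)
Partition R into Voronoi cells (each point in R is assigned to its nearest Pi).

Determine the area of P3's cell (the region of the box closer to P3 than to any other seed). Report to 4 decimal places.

1. box [0,87]×[0,97]: [(0, 0) (87, 0) (87, 97) (0, 97)]
2. ⊥bis P3·P0 via (33.345,31.05): [(0, 0) (2.0876, 0) (87, 84.3489) (87, 97) (0, 97)]  |A|=4857.8636
3. ⊥bis P3·P1 via (40.835,38.11): [(0, 0) (2.0876, 0) (41.3413, 38.9933) (74.5938, 97) (0, 97)]  |A|=4209.2271
4. ⊥bis P3·P2 via (33.66,71.17): [(0, 0) (2.0876, 0) (41.3413, 38.9933) (46.0704, 47.2428) (20.2627, 97) (0, 97)]  |A|=2857.5442
5. ⊥bis P3·P4 via (11.205,51.97): [(0, 43.6331) (34.5929, 69.3714) (20.2627, 97) (0, 97)]  |A|=1202.9722
6. ⊥bis P3·P5 via (18.22,44.86): [(0, 43.6331) (34.5929, 69.3714) (20.2627, 97) (0, 97)]  |A|=1202.9722
7. ⊥bis P3·P6 via (19.56,54.13): [(0, 43.6331) (20.8996, 59.1832) (27.3187, 83.3961) (20.2627, 97) (0, 97)]  |A|=1069.8954
8. canonical 5-gon: [(0, 43.6331) (20.8996, 59.1832) (27.3187, 83.3961) (20.2627, 97) (0, 97)]
9. shoelace: 1069.8954

Area of P3's cell: 1069.8954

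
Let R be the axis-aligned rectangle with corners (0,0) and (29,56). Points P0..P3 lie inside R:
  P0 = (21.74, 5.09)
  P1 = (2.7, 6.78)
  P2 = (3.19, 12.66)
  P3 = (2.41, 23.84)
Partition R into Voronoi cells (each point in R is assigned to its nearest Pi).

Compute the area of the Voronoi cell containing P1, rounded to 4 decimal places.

Area of P1's cell: 114.3918

1. box [0,29]×[0,56]: [(0, 0) (29, 0) (29, 56) (0, 56)]
2. ⊥bis P1·P0 via (12.22,5.935): [(0, 0) (11.6932, 0) (16.6638, 56) (0, 56)]  |A|=793.996
3. ⊥bis P1·P2 via (2.945,9.72): [(0, 9.9654) (0, 0) (11.6932, 0) (12.4854, 8.925)]  |A|=114.3918
4. ⊥bis P1·P3 via (2.555,15.31): [(0, 9.9654) (0, 0) (11.6932, 0) (12.4854, 8.925)]  |A|=114.3918
5. canonical 4-gon: [(0, 9.9654) (0, 0) (11.6932, 0) (12.4854, 8.925)]
6. shoelace: 114.3918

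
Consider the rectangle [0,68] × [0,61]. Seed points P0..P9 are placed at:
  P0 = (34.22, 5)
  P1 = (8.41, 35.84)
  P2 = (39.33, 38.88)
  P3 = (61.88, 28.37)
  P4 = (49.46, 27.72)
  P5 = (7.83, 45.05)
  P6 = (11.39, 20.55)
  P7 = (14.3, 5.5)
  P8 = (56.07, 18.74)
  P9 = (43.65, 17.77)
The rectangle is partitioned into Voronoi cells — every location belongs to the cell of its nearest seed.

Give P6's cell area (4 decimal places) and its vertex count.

Area of P6's cell: 421.6554 (6 vertices)

1. box [0,68]×[0,61]: [(0, 0) (68, 0) (68, 61) (0, 61)]
2. ⊥bis P6·P0 via (22.805,12.775): [(0, 0) (14.1037, 0) (55.6521, 61) (0, 61)]  |A|=2127.5504
3. ⊥bis P6·P1 via (9.9,28.195): [(0, 26.2655) (0, 0) (14.1037, 0) (36.8909, 33.4555)]  |A|=720.4021
4. ⊥bis P6·P2 via (25.36,29.715): [(24.4915, 31.0389) (0, 26.2655) (0, 0) (14.1037, 0) (29.7674, 22.9969)]  |A|=664.1694
5. ⊥bis P6·P3 via (36.635,24.46): [(24.4915, 31.0389) (0, 26.2655) (0, 0) (14.1037, 0) (29.7674, 22.9969)]  |A|=664.1694
6. ⊥bis P6·P4 via (30.425,24.135): [(24.4915, 31.0389) (0, 26.2655) (0, 0) (14.1037, 0) (29.7674, 22.9969)]  |A|=664.1694
7. ⊥bis P6·P5 via (9.61,32.8): [(24.4915, 31.0389) (0, 26.2655) (0, 0) (14.1037, 0) (29.7674, 22.9969)]  |A|=664.1694
8. ⊥bis P6·P7 via (12.845,13.025): [(24.4915, 31.0389) (0, 26.2655) (0, 10.5413) (24.5118, 15.2808) (29.7674, 22.9969)]  |A|=427.2179
9. ⊥bis P6·P8 via (33.73,19.645): [(24.4915, 31.0389) (0, 26.2655) (0, 10.5413) (24.5118, 15.2808) (29.7674, 22.9969)]  |A|=427.2179
10. ⊥bis P6·P9 via (27.52,19.16): [(28.0732, 25.5794) (24.4915, 31.0389) (0, 26.2655) (0, 10.5413) (24.5118, 15.2808) (27.573, 19.7752)]  |A|=421.6554
11. canonical 6-gon: [(28.0732, 25.5794) (24.4915, 31.0389) (0, 26.2655) (0, 10.5413) (24.5118, 15.2808) (27.573, 19.7752)]
12. shoelace: 421.6554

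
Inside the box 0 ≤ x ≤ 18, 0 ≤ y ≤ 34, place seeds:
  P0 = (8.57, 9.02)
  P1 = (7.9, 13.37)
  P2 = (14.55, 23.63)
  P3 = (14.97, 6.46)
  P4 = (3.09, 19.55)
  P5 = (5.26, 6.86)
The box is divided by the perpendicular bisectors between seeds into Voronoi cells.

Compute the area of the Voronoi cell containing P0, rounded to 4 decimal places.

Area of P0's cell: 34.3624

1. box [0,18]×[0,34]: [(0, 0) (18, 0) (18, 34) (0, 34)]
2. ⊥bis P0·P1 via (8.235,11.195): [(0, 9.9266) (0, 0) (18, 0) (18, 12.699)]  |A|=203.6309
3. ⊥bis P0·P2 via (11.56,16.325): [(0, 9.9266) (0, 0) (18, 0) (18, 12.699)]  |A|=203.6309
4. ⊥bis P0·P3 via (11.77,7.74): [(13.4748, 12.0021) (0, 9.9266) (0, 0) (8.674, 0)]  |A|=118.9326
5. ⊥bis P0·P4 via (5.83,14.285): [(13.4748, 12.0021) (0, 9.9266) (0, 0) (8.674, 0)]  |A|=118.9326
6. ⊥bis P0·P5 via (6.915,7.94): [(9.9746, 3.2515) (13.4748, 12.0021) (5.1054, 10.713)]  |A|=34.3624
7. canonical 3-gon: [(9.9746, 3.2515) (13.4748, 12.0021) (5.1054, 10.713)]
8. shoelace: 34.3624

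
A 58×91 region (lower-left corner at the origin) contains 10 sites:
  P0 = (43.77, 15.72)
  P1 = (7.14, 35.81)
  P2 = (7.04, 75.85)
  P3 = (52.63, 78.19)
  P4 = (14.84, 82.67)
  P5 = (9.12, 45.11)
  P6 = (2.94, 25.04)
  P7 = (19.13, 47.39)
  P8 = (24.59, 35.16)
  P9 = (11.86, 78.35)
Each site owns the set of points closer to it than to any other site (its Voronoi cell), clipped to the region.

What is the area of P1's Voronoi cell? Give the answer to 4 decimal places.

Area of P1's cell: 176.3795

1. box [0,58]×[0,91]: [(0, 0) (58, 0) (58, 91) (0, 91)]
2. ⊥bis P1·P0 via (25.455,25.765): [(0, 0) (11.324, 0) (58, 85.1041) (58, 91) (0, 91)]  |A|=3291.8392
3. ⊥bis P1·P2 via (7.09,55.83): [(0, 55.8123) (0, 0) (11.324, 0) (41.9922, 55.9172)]  |A|=1488.4428
4. ⊥bis P1·P3 via (29.885,57): [(30.9196, 55.8895) (0, 55.8123) (0, 0) (11.324, 0) (37.8796, 48.4187)]  |A|=1446.9859
5. ⊥bis P1·P4 via (10.99,59.24): [(30.9196, 55.8895) (0, 55.8123) (0, 0) (11.324, 0) (37.8796, 48.4187)]  |A|=1446.9859
6. ⊥bis P1·P5 via (8.13,40.46): [(0, 42.1909) (0, 0) (11.324, 0) (30.8604, 35.6206)]  |A|=852.6977
7. ⊥bis P1·P6 via (5.04,30.425): [(0, 42.1909) (0, 32.3905) (23.9634, 23.0454) (30.8604, 35.6206)]  |A|=334.1218
8. ⊥bis P1·P7 via (13.135,41.6): [(15.8165, 38.8235) (0, 42.1909) (0, 32.3905) (23.9634, 23.0454) (26.532, 27.7287)]  |A|=267.8275
9. ⊥bis P1·P8 via (15.865,35.485): [(15.9829, 38.6512) (15.8165, 38.8235) (0, 42.1909) (0, 32.3905) (15.5242, 26.3364)]  |A|=176.3795
10. ⊥bis P1·P9 via (9.5,57.08): [(15.9829, 38.6512) (15.8165, 38.8235) (0, 42.1909) (0, 32.3905) (15.5242, 26.3364)]  |A|=176.3795
11. canonical 5-gon: [(15.9829, 38.6512) (15.8165, 38.8235) (0, 42.1909) (0, 32.3905) (15.5242, 26.3364)]
12. shoelace: 176.3795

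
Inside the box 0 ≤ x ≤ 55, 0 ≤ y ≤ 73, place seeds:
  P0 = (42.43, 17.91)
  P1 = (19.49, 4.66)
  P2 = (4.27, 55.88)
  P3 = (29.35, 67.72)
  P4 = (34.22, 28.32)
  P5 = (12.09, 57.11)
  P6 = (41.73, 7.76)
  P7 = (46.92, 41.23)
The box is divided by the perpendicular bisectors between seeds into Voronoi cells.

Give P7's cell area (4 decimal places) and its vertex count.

Area of P7's cell: 584.9714 (5 vertices)

1. box [0,55]×[0,73]: [(0, 0) (55, 0) (55, 73) (0, 73)]
2. ⊥bis P7·P0 via (44.675,29.57): [(0, 38.1717) (55, 27.582) (55, 73) (0, 73)]  |A|=2206.7732
3. ⊥bis P7·P1 via (33.205,22.945): [(0, 47.851) (17.3612, 34.829) (55, 27.582) (55, 73) (0, 73)]  |A|=2122.7508
4. ⊥bis P7·P2 via (25.595,48.555): [(20.6619, 34.1934) (55, 27.582) (55, 73) (33.9917, 73)]  |A|=1187.4131
5. ⊥bis P7·P3 via (38.135,54.475): [(24.5285, 45.4503) (20.6619, 34.1934) (55, 27.582) (55, 65.661)]  |A|=786.2119
6. ⊥bis P7·P4 via (40.57,34.775): [(27.6283, 47.5062) (46.1497, 29.2861) (55, 27.582) (55, 65.661)]  |A|=585.9904
7. ⊥bis P7·P5 via (29.505,49.17): [(29.2311, 48.5693) (28.4002, 46.7468) (46.1497, 29.2861) (55, 27.582) (55, 65.661)]  |A|=584.9714
8. ⊥bis P7·P6 via (44.325,24.495): [(29.2311, 48.5693) (28.4002, 46.7468) (46.1497, 29.2861) (55, 27.582) (55, 65.661)]  |A|=584.9714
9. canonical 5-gon: [(29.2311, 48.5693) (28.4002, 46.7468) (46.1497, 29.2861) (55, 27.582) (55, 65.661)]
10. shoelace: 584.9714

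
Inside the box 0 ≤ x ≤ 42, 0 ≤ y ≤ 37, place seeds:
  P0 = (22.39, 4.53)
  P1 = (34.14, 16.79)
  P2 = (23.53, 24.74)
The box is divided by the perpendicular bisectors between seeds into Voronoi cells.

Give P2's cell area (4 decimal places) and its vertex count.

1. box [0,42]×[0,37]: [(0, 0) (42, 0) (42, 37) (0, 37)]
2. ⊥bis P2·P0 via (22.96,14.635): [(0, 15.9301) (42, 13.561) (42, 37) (0, 37)]  |A|=934.6865
3. ⊥bis P2·P1 via (28.835,20.765): [(0, 15.9301) (24.1899, 14.5656) (40.9998, 37) (0, 37)]  |A|=714.7407
4. canonical 4-gon: [(0, 15.9301) (24.1899, 14.5656) (40.9998, 37) (0, 37)]
5. shoelace: 714.7407

Area of P2's cell: 714.7407 (4 vertices)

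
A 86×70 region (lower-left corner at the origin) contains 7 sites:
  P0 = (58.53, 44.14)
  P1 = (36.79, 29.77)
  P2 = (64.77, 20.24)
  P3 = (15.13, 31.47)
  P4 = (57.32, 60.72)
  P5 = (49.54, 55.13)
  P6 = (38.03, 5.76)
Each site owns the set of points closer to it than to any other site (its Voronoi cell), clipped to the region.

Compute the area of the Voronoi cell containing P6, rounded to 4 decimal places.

Area of P6's cell: 674.1146

1. box [0,86]×[0,70]: [(0, 0) (86, 0) (86, 70) (0, 70)]
2. ⊥bis P6·P0 via (48.28,24.95): [(0, 50.7379) (0, 0) (86, 0) (86, 4.8025)]  |A|=2388.2388
3. ⊥bis P6·P1 via (37.41,17.765): [(59.5874, 18.9104) (0, 15.833) (0, 0) (86, 0) (86, 4.8025)]  |A|=1348.2912
4. ⊥bis P6·P2 via (51.4,13): [(48.5093, 18.3382) (0, 15.833) (0, 0) (58.4396, 0)]  |A|=919.8624
5. ⊥bis P6·P3 via (26.58,18.615): [(48.5093, 18.3382) (24.9004, 17.1189) (5.6808, 0) (58.4396, 0)]  |A|=674.1146
6. ⊥bis P6·P4 via (47.675,33.24): [(48.5093, 18.3382) (24.9004, 17.1189) (5.6808, 0) (58.4396, 0)]  |A|=674.1146
7. ⊥bis P6·P5 via (43.785,30.445): [(48.5093, 18.3382) (24.9004, 17.1189) (5.6808, 0) (58.4396, 0)]  |A|=674.1146
8. canonical 4-gon: [(48.5093, 18.3382) (24.9004, 17.1189) (5.6808, 0) (58.4396, 0)]
9. shoelace: 674.1146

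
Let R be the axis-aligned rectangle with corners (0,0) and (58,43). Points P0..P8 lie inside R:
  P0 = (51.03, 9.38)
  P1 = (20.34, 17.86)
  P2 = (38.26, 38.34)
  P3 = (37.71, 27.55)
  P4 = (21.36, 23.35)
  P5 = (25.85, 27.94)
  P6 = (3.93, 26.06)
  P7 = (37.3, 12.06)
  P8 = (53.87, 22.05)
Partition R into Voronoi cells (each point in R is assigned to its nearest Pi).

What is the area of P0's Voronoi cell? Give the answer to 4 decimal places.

1. box [0,58]×[0,43]: [(0, 0) (58, 0) (58, 43) (0, 43)]
2. ⊥bis P0·P1 via (35.685,13.62): [(31.9216, 0) (58, 0) (58, 43) (43.803, 43)]  |A|=865.9196
3. ⊥bis P0·P2 via (44.645,23.86): [(37.6638, 20.7816) (31.9216, 0) (58, 0) (58, 29.7489)]  |A|=573.465
4. ⊥bis P0·P3 via (44.37,18.465): [(35.1577, 11.7117) (31.9216, 0) (58, 0) (58, 28.4568)]  |A|=477.7204
5. ⊥bis P0·P4 via (36.195,16.365): [(35.1577, 11.7117) (31.9216, 0) (58, 0) (58, 28.4568)]  |A|=477.7204
6. ⊥bis P0·P5 via (38.44,18.66): [(35.1577, 11.7117) (31.9216, 0) (58, 0) (58, 28.4568)]  |A|=477.7204
7. ⊥bis P0·P6 via (27.48,17.72): [(35.1577, 11.7117) (31.9216, 0) (58, 0) (58, 28.4568)]  |A|=477.7204
8. ⊥bis P0·P7 via (44.165,10.72): [(45.895, 19.5829) (42.0725, 0) (58, 0) (58, 28.4568)]  |A|=328.1885
9. ⊥bis P0·P8 via (52.45,15.715): [(45.4464, 17.2849) (42.0725, 0) (58, 0) (58, 14.471)]  |A|=228.4833
10. canonical 4-gon: [(45.4464, 17.2849) (42.0725, 0) (58, 0) (58, 14.471)]
11. shoelace: 228.4833

Area of P0's cell: 228.4833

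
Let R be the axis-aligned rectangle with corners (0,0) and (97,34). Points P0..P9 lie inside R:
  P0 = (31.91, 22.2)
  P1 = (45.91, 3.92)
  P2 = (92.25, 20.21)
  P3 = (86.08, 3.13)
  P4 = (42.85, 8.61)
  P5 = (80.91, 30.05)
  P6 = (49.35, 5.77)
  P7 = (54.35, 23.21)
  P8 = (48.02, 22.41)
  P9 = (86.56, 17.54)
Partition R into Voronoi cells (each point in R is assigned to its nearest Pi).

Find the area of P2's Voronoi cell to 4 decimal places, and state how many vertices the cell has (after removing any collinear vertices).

1. box [0,97]×[0,34]: [(0, 0) (97, 0) (97, 34) (0, 34)]
2. ⊥bis P2·P0 via (62.08,21.205): [(61.3807, 0) (97, 0) (97, 34) (62.502, 34)]  |A|=1191.9951
3. ⊥bis P2·P1 via (69.08,12.065): [(62.4048, 31.0538) (73.3212, 0) (97, 0) (97, 34) (62.502, 34)]  |A|=1006.5948
4. ⊥bis P2·P3 via (89.165,11.67): [(62.4048, 31.0538) (66.3175, 19.9235) (97, 8.8397) (97, 34) (62.502, 34)]  |A|=635.1017
5. ⊥bis P2·P4 via (67.55,14.41): [(66.1303, 20.456) (66.3175, 19.9235) (97, 8.8397) (97, 34) (62.9499, 34)]  |A|=626.0655
6. ⊥bis P2·P5 via (86.58,25.13): [(78.3047, 15.5932) (97, 8.8397) (97, 34) (94.2767, 34)]  |A|=260.2536
7. ⊥bis P2·P6 via (70.8,12.99): [(78.3047, 15.5932) (97, 8.8397) (97, 34) (94.2767, 34)]  |A|=260.2536
8. ⊥bis P2·P7 via (73.3,21.71): [(78.3047, 15.5932) (97, 8.8397) (97, 34) (94.2767, 34)]  |A|=260.2536
9. ⊥bis P2·P8 via (70.135,21.31): [(78.3047, 15.5932) (97, 8.8397) (97, 34) (94.2767, 34)]  |A|=260.2536
10. ⊥bis P2·P9 via (89.405,18.875): [(86.5085, 25.0476) (93.525, 10.095) (97, 8.8397) (97, 34) (94.2767, 34)]  |A|=165.7508
11. canonical 5-gon: [(86.5085, 25.0476) (93.525, 10.095) (97, 8.8397) (97, 34) (94.2767, 34)]
12. shoelace: 165.7508

Area of P2's cell: 165.7508 (5 vertices)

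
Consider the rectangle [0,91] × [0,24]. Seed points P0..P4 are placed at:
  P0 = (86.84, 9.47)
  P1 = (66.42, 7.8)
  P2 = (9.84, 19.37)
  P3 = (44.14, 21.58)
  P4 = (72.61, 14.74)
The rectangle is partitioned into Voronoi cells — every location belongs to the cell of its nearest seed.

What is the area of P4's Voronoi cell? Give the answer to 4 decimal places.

Area of P4's cell: 272.1945

1. box [0,91]×[0,24]: [(0, 0) (91, 0) (91, 24) (0, 24)]
2. ⊥bis P4·P0 via (79.725,12.105): [(0, 0) (75.242, 0) (84.1302, 24) (0, 24)]  |A|=1912.4667
3. ⊥bis P4·P1 via (69.515,11.27): [(76.9574, 4.6319) (84.1302, 24) (55.2426, 24)]  |A|=279.7493
4. ⊥bis P4·P2 via (41.225,17.055): [(76.9574, 4.6319) (84.1302, 24) (55.2426, 24)]  |A|=279.7493
5. ⊥bis P4·P3 via (58.375,18.16): [(58.9777, 20.6686) (76.9574, 4.6319) (84.1302, 24) (59.7781, 24)]  |A|=272.1945
6. canonical 4-gon: [(58.9777, 20.6686) (76.9574, 4.6319) (84.1302, 24) (59.7781, 24)]
7. shoelace: 272.1945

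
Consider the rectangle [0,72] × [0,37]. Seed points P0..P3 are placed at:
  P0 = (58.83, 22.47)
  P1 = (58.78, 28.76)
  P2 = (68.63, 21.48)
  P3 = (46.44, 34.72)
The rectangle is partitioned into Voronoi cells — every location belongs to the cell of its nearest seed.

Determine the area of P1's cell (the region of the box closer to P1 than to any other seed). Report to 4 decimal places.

Area of P1's cell: 180.8235

1. box [0,72]×[0,37]: [(0, 0) (72, 0) (72, 37) (0, 37)]
2. ⊥bis P1·P0 via (58.805,25.615): [(0, 25.1476) (72, 25.7199) (72, 37) (0, 37)]  |A|=832.7721
3. ⊥bis P1·P2 via (63.705,25.12): [(0, 25.1476) (64.102, 25.6571) (72, 36.3433) (72, 37) (0, 37)]  |A|=790.8201
4. ⊥bis P1·P3 via (52.61,31.74): [(49.6165, 25.542) (64.102, 25.6571) (72, 36.3433) (72, 37) (55.1505, 37)]  |A|=180.8235
5. canonical 5-gon: [(49.6165, 25.542) (64.102, 25.6571) (72, 36.3433) (72, 37) (55.1505, 37)]
6. shoelace: 180.8235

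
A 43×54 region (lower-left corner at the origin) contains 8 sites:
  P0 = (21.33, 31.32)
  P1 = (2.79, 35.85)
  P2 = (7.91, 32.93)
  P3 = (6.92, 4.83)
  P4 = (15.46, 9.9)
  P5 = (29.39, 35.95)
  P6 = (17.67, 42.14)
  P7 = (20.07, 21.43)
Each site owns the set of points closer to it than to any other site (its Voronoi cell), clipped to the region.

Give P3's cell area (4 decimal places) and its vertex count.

Area of P3's cell: 188.8093 (4 vertices)

1. box [0,43]×[0,54]: [(0, 0) (43, 0) (43, 54) (0, 54)]
2. ⊥bis P3·P0 via (14.125,18.075): [(0, 25.7587) (0, 0) (43, 0) (43, 2.3676)]  |A|=604.7157
3. ⊥bis P3·P1 via (4.855,20.34): [(8.9572, 20.8862) (0, 19.6936) (0, 0) (43, 0) (43, 2.3676)]  |A|=577.5525
4. ⊥bis P3·P2 via (7.415,18.88): [(13.0074, 18.683) (0, 19.1412) (0, 0) (43, 0) (43, 2.3676)]  |A|=561.6779
5. ⊥bis P3·P4 via (11.19,7.365): [(4.2884, 18.9902) (0, 19.1412) (0, 0) (15.5624, 0)]  |A|=188.8093
6. ⊥bis P3·P5 via (18.155,20.39): [(4.2884, 18.9902) (0, 19.1412) (0, 0) (15.5624, 0)]  |A|=188.8093
7. ⊥bis P3·P6 via (12.295,23.485): [(4.2884, 18.9902) (0, 19.1412) (0, 0) (15.5624, 0)]  |A|=188.8093
8. ⊥bis P3·P7 via (13.495,13.13): [(4.2884, 18.9902) (0, 19.1412) (0, 0) (15.5624, 0)]  |A|=188.8093
9. canonical 4-gon: [(4.2884, 18.9902) (0, 19.1412) (0, 0) (15.5624, 0)]
10. shoelace: 188.8093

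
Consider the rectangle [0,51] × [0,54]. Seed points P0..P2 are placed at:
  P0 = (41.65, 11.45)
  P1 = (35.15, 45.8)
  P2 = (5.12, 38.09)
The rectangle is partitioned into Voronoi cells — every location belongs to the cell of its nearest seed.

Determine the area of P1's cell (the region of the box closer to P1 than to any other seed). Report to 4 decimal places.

1. box [0,51]×[0,54]: [(0, 0) (51, 0) (51, 54) (0, 54)]
2. ⊥bis P1·P0 via (38.4,28.625): [(0, 21.3586) (51, 31.0093) (51, 54) (0, 54)]  |A|=1418.6184
3. ⊥bis P1·P2 via (20.135,41.945): [(24.2426, 25.946) (51, 31.0093) (51, 54) (17.04, 54)]  |A|=783.9427
4. canonical 4-gon: [(24.2426, 25.946) (51, 31.0093) (51, 54) (17.04, 54)]
5. shoelace: 783.9427

Area of P1's cell: 783.9427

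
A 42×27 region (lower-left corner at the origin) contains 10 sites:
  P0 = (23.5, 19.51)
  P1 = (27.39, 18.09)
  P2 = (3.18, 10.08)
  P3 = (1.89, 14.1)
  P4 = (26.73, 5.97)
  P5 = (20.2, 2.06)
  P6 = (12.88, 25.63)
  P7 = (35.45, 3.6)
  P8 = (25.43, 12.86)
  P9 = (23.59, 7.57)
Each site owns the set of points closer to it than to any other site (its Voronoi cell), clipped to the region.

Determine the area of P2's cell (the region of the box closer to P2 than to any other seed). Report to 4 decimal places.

1. box [0,42]×[0,27]: [(0, 0) (42, 0) (42, 27) (0, 27)]
2. ⊥bis P2·P0 via (13.34,14.795): [(0, 0) (20.206, 0) (7.676, 27) (0, 27)]  |A|=376.4064
3. ⊥bis P2·P1 via (15.285,14.085): [(0, 0) (19.9451, 0) (19.2972, 1.9584) (7.676, 27) (0, 27)]  |A|=376.1509
4. ⊥bis P2·P3 via (2.535,12.09): [(0, 11.2765) (0, 0) (19.9451, 0) (19.2972, 1.9584) (13.0321, 15.4585)]  |A|=229.3998
5. ⊥bis P2·P4 via (14.955,8.025): [(0, 11.2765) (0, 0) (13.5545, 0) (15.3723, 10.4158) (13.0321, 15.4585)]  |A|=195.0146
6. ⊥bis P2·P5 via (11.69,6.07): [(0, 11.2765) (0, 0) (8.8298, 0) (14.5613, 12.1634) (13.0321, 15.4585)]  |A|=160.4685
7. ⊥bis P2·P6 via (8.03,17.855): [(12.266, 15.2126) (0, 11.2765) (0, 0) (8.8298, 0) (14.5613, 12.1634) (13.5048, 14.4398)]  |A|=160.0202
8. ⊥bis P2·P7 via (19.315,6.84): [(12.266, 15.2126) (0, 11.2765) (0, 0) (8.8298, 0) (14.5613, 12.1634) (13.5048, 14.4398)]  |A|=160.0202
9. ⊥bis P2·P8 via (14.305,11.47): [(12.266, 15.2126) (0, 11.2765) (0, 0) (8.8298, 0) (14.2902, 11.5882) (14.092, 13.1745) (13.5048, 14.4398)]  |A|=159.7482
10. ⊥bis P2·P9 via (13.385,8.825): [(12.266, 15.2126) (0, 11.2765) (0, 0) (8.8298, 0) (13.5251, 9.9645) (13.956, 13.4677) (13.5048, 14.4398)]  |A|=158.679
11. canonical 7-gon: [(12.266, 15.2126) (0, 11.2765) (0, 0) (8.8298, 0) (13.5251, 9.9645) (13.956, 13.4677) (13.5048, 14.4398)]
12. shoelace: 158.679

Area of P2's cell: 158.6790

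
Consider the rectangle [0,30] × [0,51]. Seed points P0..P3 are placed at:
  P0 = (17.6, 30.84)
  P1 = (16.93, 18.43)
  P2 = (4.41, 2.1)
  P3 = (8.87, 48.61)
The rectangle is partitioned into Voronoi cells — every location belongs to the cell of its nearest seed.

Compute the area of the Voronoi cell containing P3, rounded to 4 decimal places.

1. box [0,30]×[0,51]: [(0, 0) (30, 0) (30, 51) (0, 51)]
2. ⊥bis P3·P0 via (13.235,39.725): [(0, 33.2229) (30, 47.9613) (30, 51) (0, 51)]  |A|=312.2369
3. ⊥bis P3·P1 via (12.9,33.52): [(0, 33.2229) (30, 47.9613) (30, 51) (0, 51)]  |A|=312.2369
4. ⊥bis P3·P2 via (6.64,25.355): [(0, 33.2229) (30, 47.9613) (30, 51) (0, 51)]  |A|=312.2369
5. canonical 4-gon: [(0, 33.2229) (30, 47.9613) (30, 51) (0, 51)]
6. shoelace: 312.2369

Area of P3's cell: 312.2369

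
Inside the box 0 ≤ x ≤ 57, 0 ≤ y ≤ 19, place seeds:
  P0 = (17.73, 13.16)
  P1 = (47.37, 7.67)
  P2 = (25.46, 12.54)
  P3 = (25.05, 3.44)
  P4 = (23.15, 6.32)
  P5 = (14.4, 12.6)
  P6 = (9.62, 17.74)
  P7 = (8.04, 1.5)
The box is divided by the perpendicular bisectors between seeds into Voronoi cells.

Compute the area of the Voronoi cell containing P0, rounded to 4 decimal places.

Area of P0's cell: 59.2010

1. box [0,57]×[0,19]: [(0, 0) (57, 0) (57, 19) (0, 19)]
2. ⊥bis P0·P1 via (32.55,10.415): [(0, 0) (30.6209, 0) (34.1401, 19) (0, 19)]  |A|=615.2299
3. ⊥bis P0·P2 via (21.595,12.85): [(0, 0) (20.5643, 0) (22.0883, 19) (0, 19)]  |A|=405.1998
4. ⊥bis P0·P3 via (21.39,8.3): [(0, 0) (10.3687, 0) (21.2198, 8.1718) (22.0883, 19) (0, 19)]  |A|=363.5414
5. ⊥bis P0·P4 via (20.44,9.74): [(0, 0) (8.1482, 0) (21.407, 10.5063) (22.0883, 19) (0, 19)]  |A|=339.9762
6. ⊥bis P0·P5 via (16.065,12.88): [(17.0454, 7.0501) (21.407, 10.5063) (22.0883, 19) (15.0358, 19)]  |A|=59.484
7. ⊥bis P0·P6 via (13.675,15.45): [(15.1836, 18.1213) (17.0454, 7.0501) (21.407, 10.5063) (22.0883, 19) (15.6798, 19)]  |A|=59.201
8. ⊥bis P0·P7 via (12.885,7.33): [(15.1836, 18.1213) (17.0454, 7.0501) (21.407, 10.5063) (22.0883, 19) (15.6798, 19)]  |A|=59.201
9. canonical 5-gon: [(15.1836, 18.1213) (17.0454, 7.0501) (21.407, 10.5063) (22.0883, 19) (15.6798, 19)]
10. shoelace: 59.201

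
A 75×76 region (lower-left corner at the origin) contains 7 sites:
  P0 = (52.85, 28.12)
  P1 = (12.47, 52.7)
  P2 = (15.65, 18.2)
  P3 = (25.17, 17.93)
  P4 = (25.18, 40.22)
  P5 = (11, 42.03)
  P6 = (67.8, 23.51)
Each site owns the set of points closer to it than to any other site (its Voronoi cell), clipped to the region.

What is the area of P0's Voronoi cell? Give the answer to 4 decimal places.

Area of P0's cell: 1436.4781

1. box [0,75]×[0,76]: [(0, 0) (75, 0) (75, 76) (0, 76)]
2. ⊥bis P0·P1 via (32.66,40.41): [(8.0617, 0) (75, 0) (75, 76) (54.3242, 76)]  |A|=3329.3326
3. ⊥bis P0·P2 via (34.25,23.16): [(30.5669, 36.9715) (40.426, 0) (75, 0) (75, 76) (54.3242, 76)]  |A|=2731.0549
4. ⊥bis P0·P3 via (39.01,23.025): [(32.6288, 40.3588) (47.4863, 0) (75, 0) (75, 76) (54.3242, 76)]  |A|=2533.7686
5. ⊥bis P0·P4 via (39.015,34.17): [(36.7847, 29.0698) (47.4863, 0) (75, 0) (75, 76) (57.3071, 76)]  |A|=2267.2552
6. ⊥bis P0·P5 via (31.925,35.075): [(36.7847, 29.0698) (47.4863, 0) (75, 0) (75, 76) (57.3071, 76)]  |A|=2267.2552
7. ⊥bis P0·P6 via (60.325,25.815): [(36.7847, 29.0698) (47.4863, 0) (52.3647, 0) (75, 73.4053) (75, 76) (57.3071, 76)]  |A|=1436.4781
8. canonical 6-gon: [(36.7847, 29.0698) (47.4863, 0) (52.3647, 0) (75, 73.4053) (75, 76) (57.3071, 76)]
9. shoelace: 1436.4781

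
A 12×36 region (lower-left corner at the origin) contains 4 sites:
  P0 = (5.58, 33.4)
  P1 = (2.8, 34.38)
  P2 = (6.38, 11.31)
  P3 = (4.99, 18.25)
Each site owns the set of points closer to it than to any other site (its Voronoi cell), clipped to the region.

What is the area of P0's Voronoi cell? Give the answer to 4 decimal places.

Area of P0's cell: 90.7268

1. box [0,12]×[0,36]: [(0, 0) (12, 0) (12, 36) (0, 36)]
2. ⊥bis P0·P1 via (4.19,33.89): [(0, 22.0041) (0, 0) (12, 0) (12, 36) (4.9338, 36)]  |A|=397.4734
3. ⊥bis P0·P2 via (5.98,22.355): [(0.048, 22.1402) (12, 22.573) (12, 36) (4.9338, 36)]  |A|=129.2079
4. ⊥bis P0·P3 via (5.285,25.825): [(1.4003, 25.9763) (12, 25.5635) (12, 36) (4.9338, 36)]  |A|=90.7268
5. canonical 4-gon: [(1.4003, 25.9763) (12, 25.5635) (12, 36) (4.9338, 36)]
6. shoelace: 90.7268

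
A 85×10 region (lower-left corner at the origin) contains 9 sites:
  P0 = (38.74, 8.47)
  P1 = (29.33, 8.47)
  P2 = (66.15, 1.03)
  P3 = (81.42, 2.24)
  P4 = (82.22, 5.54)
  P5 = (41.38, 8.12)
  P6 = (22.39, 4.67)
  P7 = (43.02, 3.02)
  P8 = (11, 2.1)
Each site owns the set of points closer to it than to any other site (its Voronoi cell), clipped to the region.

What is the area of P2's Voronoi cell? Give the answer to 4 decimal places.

Area of P2's cell: 185.0924

1. box [0,85]×[0,10]: [(0, 0) (85, 0) (85, 10) (0, 10)]
2. ⊥bis P2·P0 via (52.445,4.75): [(51.1557, 0) (85, 0) (85, 10) (53.87, 10)]  |A|=324.8714
3. ⊥bis P2·P1 via (47.74,4.75): [(51.1557, 0) (85, 0) (85, 10) (53.87, 10)]  |A|=324.8714
4. ⊥bis P2·P3 via (73.785,1.635): [(51.1557, 0) (73.9146, 0) (73.1222, 10) (53.87, 10)]  |A|=210.055
5. ⊥bis P2·P4 via (74.185,3.285): [(51.1557, 0) (73.9146, 0) (73.4454, 5.9202) (72.3005, 10) (53.87, 10)]  |A|=208.3788
6. ⊥bis P2·P5 via (53.765,4.575): [(52.4555, 0) (73.9146, 0) (73.4454, 5.9202) (72.3005, 10) (55.3178, 10)]  |A|=194.6409
7. ⊥bis P2·P6 via (44.27,2.85): [(52.4555, 0) (73.9146, 0) (73.4454, 5.9202) (72.3005, 10) (55.3178, 10)]  |A|=194.6409
8. ⊥bis P2·P7 via (54.585,2.025): [(55.2511, 9.7668) (54.4108, 0) (73.9146, 0) (73.4454, 5.9202) (72.3005, 10) (55.3178, 10)]  |A|=185.0924
9. ⊥bis P2·P8 via (38.575,1.565): [(55.2511, 9.7668) (54.4108, 0) (73.9146, 0) (73.4454, 5.9202) (72.3005, 10) (55.3178, 10)]  |A|=185.0924
10. canonical 6-gon: [(55.2511, 9.7668) (54.4108, 0) (73.9146, 0) (73.4454, 5.9202) (72.3005, 10) (55.3178, 10)]
11. shoelace: 185.0924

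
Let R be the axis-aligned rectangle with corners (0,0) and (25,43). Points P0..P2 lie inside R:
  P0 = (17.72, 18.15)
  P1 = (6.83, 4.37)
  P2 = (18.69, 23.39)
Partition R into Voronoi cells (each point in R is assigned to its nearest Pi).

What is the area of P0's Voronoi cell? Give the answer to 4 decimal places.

Area of P0's cell: 268.5973

1. box [0,25]×[0,43]: [(0, 0) (25, 0) (25, 43) (0, 43)]
2. ⊥bis P0·P1 via (12.275,11.26): [(0, 20.9606) (25, 1.2037) (25, 43) (0, 43)]  |A|=797.9453
3. ⊥bis P0·P2 via (18.205,20.77): [(0, 24.14) (0, 20.9606) (25, 1.2037) (25, 19.5121)]  |A|=268.5973
4. canonical 4-gon: [(0, 24.14) (0, 20.9606) (25, 1.2037) (25, 19.5121)]
5. shoelace: 268.5973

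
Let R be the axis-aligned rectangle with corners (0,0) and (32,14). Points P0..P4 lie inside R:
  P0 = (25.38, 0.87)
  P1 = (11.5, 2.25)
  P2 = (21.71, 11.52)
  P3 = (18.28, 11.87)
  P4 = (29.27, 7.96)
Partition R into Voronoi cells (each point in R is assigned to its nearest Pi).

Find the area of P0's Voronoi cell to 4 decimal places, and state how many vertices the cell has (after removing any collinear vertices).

Area of P0's cell: 61.9884 (6 vertices)

1. box [0,32]×[0,14]: [(0, 0) (32, 0) (32, 14) (0, 14)]
2. ⊥bis P0·P1 via (18.44,1.56): [(18.2849, 0) (32, 0) (32, 14) (19.6768, 14)]  |A|=182.2679
3. ⊥bis P0·P2 via (23.545,6.195): [(18.7361, 4.5378) (18.2849, 0) (32, 0) (32, 9.1086)]  |A|=91.5264
4. ⊥bis P0·P3 via (21.83,6.37): [(19.2839, 4.7266) (18.7186, 4.3617) (18.2849, 0) (32, 0) (32, 9.1086)]  |A|=91.4798
5. ⊥bis P0·P4 via (27.325,4.415): [(23.8741, 6.3084) (19.2839, 4.7266) (18.7186, 4.3617) (18.2849, 0) (32, 0) (32, 1.85)]  |A|=61.9884
6. canonical 6-gon: [(23.8741, 6.3084) (19.2839, 4.7266) (18.7186, 4.3617) (18.2849, 0) (32, 0) (32, 1.85)]
7. shoelace: 61.9884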